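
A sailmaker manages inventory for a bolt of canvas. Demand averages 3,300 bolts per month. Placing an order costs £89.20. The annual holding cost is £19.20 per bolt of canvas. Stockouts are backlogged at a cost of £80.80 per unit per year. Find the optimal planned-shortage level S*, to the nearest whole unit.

Annual demand D = 3,300 × 12 = 39,600.
With planned backorders, Q* = √(2DS/H) · √((H+B)/B).
√(2DS/H) = √(2 × 39,600 × 89.2 / 19.2) = 606.589.
√((H+B)/B) = √((19.2+80.8)/80.8) = 1.1125.
Q* ≈ 674.821.
S* = Q* · H/(H+B) = 674.821 × 19.2/100 ≈ 129.566.

S* ≈ 130 bolts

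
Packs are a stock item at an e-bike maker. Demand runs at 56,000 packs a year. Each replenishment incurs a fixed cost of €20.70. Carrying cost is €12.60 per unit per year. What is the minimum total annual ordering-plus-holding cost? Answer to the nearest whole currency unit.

TC* ≈ €5,405

EOQ = √(2DS/H) = √(2 × 56,000 × 20.7 / 12.6) ≈ 428.95.
At Q*, ordering cost (D/Q*)S equals holding cost (Q*/2)H, each = √(DSH/2).
Minimum total = √(2DSH) = √(2 × 56,000 × 20.7 × 12.6) ≈ 5404.798.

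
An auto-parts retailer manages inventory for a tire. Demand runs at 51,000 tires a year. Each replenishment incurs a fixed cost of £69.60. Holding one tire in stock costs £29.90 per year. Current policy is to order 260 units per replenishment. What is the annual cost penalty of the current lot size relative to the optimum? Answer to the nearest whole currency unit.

EOQ = √(2DS/H) = √(2 × 51,000 × 69.6 / 29.9) ≈ 487.27.
Cost at Q* = (D/Q*)S + (Q*/2)H = √(2DSH) ≈ £14,569.35.
Cost at Q = 260: (51,000/260)×69.6 + (260/2)×29.9 = £13,652.31 + £3,887.00 = £17,539.31.
Excess = £17,539.31 − £14,569.35 = £2,969.95.

Extra cost ≈ £2,970 per year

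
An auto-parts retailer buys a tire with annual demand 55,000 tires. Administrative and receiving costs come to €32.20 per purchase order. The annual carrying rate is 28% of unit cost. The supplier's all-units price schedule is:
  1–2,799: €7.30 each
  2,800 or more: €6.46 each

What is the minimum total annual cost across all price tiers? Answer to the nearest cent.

Holding cost per unit per year at price C is H = 0.28·C.
Evaluate total cost at each tier's feasible EOQ or, if the EOQ is below the tier, at the tier's minimum quantity.
EOQ at €7.30 = 1316.4 (feasible in tier 1): TC = 55,000×€7.30 + (55,000/1316.4)×32.2 + (1316.4/2)×0.28×€7.30 = €404,190.70.
EOQ at €6.46 = 1399.4 < 2800, so use break Q=2800: TC = 55,000×€6.46 + (55,000/2800.0)×32.2 + (2800.0/2)×0.28×€6.46 = €358,464.82.
Lowest total cost among the candidates is at Q = 2800.0.

TC* ≈ €358,464.82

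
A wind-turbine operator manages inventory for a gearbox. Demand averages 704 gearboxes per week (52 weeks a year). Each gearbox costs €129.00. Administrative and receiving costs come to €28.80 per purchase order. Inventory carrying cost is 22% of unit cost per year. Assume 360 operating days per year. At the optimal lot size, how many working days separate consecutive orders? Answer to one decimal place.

T ≈ 2.7 days

Annual demand D = 704 × 52 = 36,608.
Holding cost H = 0.22 × €129.00 = €28.3800 per unit per year.
The optimal lot size = √(2DS/H) = √(2 × 36,608 × 28.8 / 28.38) ≈ 272.58.
Cycle time = Q*/D × 360 = 272.58 / 36,608 × 360 ≈ 2.681 days.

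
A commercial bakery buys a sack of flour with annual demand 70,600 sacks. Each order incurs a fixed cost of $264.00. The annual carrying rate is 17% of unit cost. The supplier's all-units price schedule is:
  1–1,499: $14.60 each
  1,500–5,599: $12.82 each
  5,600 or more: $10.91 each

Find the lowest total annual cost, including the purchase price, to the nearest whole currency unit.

TC* ≈ $778,767

Holding cost per unit per year at price C is H = 0.17·C.
Evaluate total cost at each tier's feasible EOQ or, if the EOQ is below the tier, at the tier's minimum quantity.
Tier 1 ($14.60): EOQ = 3875.4 exceeds tier's upper bound 1499, so this tier is dominated.
EOQ at $12.82 = 4135.7 (feasible in tier 2): TC = 70,600×$12.82 + (70,600/4135.7)×264 + (4135.7/2)×0.17×$12.82 = $914,105.38.
EOQ at $10.91 = 4483.1 < 5600, so use break Q=5600: TC = 70,600×$10.91 + (70,600/5600.0)×264 + (5600.0/2)×0.17×$10.91 = $778,767.45.
Lowest total cost among the candidates is at Q = 5600.0.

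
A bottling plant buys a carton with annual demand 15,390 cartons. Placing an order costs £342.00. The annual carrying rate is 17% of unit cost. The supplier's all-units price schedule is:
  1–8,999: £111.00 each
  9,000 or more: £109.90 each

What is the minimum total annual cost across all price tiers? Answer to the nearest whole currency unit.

TC* ≈ £1,722,384

Holding cost per unit per year at price C is H = 0.17·C.
Evaluate total cost at each tier's feasible EOQ or, if the EOQ is below the tier, at the tier's minimum quantity.
EOQ at £111.00 = 746.9 (feasible in tier 1): TC = 15,390×£111.00 + (15,390/746.9)×342 + (746.9/2)×0.17×£111.00 = £1,722,383.97.
EOQ at £109.90 = 750.6 < 9000, so use break Q=9000: TC = 15,390×£109.90 + (15,390/9000.0)×342 + (9000.0/2)×0.17×£109.90 = £1,776,019.32.
Lowest total cost among the candidates is at Q = 746.9.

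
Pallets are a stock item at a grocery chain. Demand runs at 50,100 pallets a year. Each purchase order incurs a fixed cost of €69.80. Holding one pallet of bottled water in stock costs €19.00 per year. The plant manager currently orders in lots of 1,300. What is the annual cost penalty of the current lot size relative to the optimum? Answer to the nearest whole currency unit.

EOQ = √(2DS/H) = √(2 × 50,100 × 69.8 / 19) ≈ 606.72.
Cost at Q* = (D/Q*)S + (Q*/2)H = √(2DSH) ≈ €11,527.59.
Cost at Q = 1,300: (50,100/1,300)×69.8 + (1,300/2)×19 = €2,689.98 + €12,350.00 = €15,039.98.
Excess = €15,039.98 − €11,527.59 = €3,512.40.

Extra cost ≈ €3,512 per year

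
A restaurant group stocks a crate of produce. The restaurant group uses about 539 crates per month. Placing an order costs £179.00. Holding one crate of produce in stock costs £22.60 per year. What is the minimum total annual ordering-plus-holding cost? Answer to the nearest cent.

TC* ≈ £7,234.04

Annual demand D = 539 × 12 = 6,468.
Q* = √(2DS/H) = √(2 × 6,468 × 179 / 22.6) ≈ 320.09.
At the optimum the two cost components are equal, so total cost = 2·(Q*/2)H = Q*·H.
Minimum total = √(2DSH) = √(2 × 6,468 × 179 × 22.6) ≈ 7234.037.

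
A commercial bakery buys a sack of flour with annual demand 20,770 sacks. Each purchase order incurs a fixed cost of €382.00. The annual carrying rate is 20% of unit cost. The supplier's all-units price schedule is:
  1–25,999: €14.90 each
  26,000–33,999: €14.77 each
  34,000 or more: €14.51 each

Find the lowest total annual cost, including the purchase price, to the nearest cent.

TC* ≈ €316,349.59

Holding cost per unit per year at price C is H = 0.20·C.
Candidates are each tier's EOQ (if it falls in that tier) and each price-break quantity.
EOQ at €14.90 = 2307.6 (feasible in tier 1): TC = 20,770×€14.90 + (20,770/2307.6)×382 + (2307.6/2)×0.20×€14.90 = €316,349.59.
EOQ at €14.77 = 2317.7 < 26000, so use break Q=26000: TC = 20,770×€14.77 + (20,770/26000.0)×382 + (26000.0/2)×0.20×€14.77 = €345,480.06.
EOQ at €14.51 = 2338.4 < 34000, so use break Q=34000: TC = 20,770×€14.51 + (20,770/34000.0)×382 + (34000.0/2)×0.20×€14.51 = €350,940.06.
Lowest total cost among the candidates is at Q = 2307.6.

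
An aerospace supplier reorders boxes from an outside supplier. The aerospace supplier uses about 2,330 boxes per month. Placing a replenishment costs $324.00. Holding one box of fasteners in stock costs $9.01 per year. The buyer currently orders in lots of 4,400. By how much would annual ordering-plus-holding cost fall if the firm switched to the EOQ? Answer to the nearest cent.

Extra cost ≈ $9,104.18 per year

Annual demand D = 2,330 × 12 = 27,960.
EOQ = √(2DS/H) = √(2 × 27,960 × 324 / 9.01) ≈ 1418.06.
Cost at Q* = (D/Q*)S + (Q*/2)H = √(2DSH) ≈ $12,776.69.
Cost at Q = 4,400: (27,960/4,400)×324 + (4,400/2)×9.01 = $2,058.87 + $19,822.00 = $21,880.87.
Excess = $21,880.87 − $12,776.69 = $9,104.18.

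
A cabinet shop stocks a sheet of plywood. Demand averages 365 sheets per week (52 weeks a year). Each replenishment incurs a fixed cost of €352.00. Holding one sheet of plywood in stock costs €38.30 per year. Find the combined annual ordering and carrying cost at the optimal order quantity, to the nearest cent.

TC* ≈ €22,622.15

Annual demand D = 365 × 52 = 18,980.
The optimal lot size = √(2DS/H) = √(2 × 18,980 × 352 / 38.3) ≈ 590.66.
At the optimum the two cost components are equal, so total cost = 2·(Q*/2)H = Q*·H.
Minimum total = √(2DSH) = √(2 × 18,980 × 352 × 38.3) ≈ 22622.147.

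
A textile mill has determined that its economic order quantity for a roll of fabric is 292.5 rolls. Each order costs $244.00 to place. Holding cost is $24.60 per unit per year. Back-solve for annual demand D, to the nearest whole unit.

D ≈ 4,313 rolls per year

Invert the EOQ relation Q*² = 2DS/H.
From Q* = √(2DS/H): D = Q*²H / (2S) = 292.5² × 24.6 / (2 × 244) = 4312.877.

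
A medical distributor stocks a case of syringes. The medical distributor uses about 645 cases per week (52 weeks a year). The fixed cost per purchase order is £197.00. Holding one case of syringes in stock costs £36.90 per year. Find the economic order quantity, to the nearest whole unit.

Annual demand D = 645 × 52 = 33,540.
EOQ = √(2DS / H) = √(2 × 33,540 × 197 / 36.9).
= √(13,214,760 / 36.9) = √358,123.5772 ≈ 598.434.

Q* ≈ 598 cases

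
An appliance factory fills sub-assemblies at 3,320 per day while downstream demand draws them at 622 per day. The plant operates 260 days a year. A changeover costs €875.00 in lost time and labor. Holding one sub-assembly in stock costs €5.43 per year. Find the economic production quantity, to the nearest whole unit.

Annual demand D = 622 × 260 = 161,720.
Production build-up factor (1 − d/p) = 1 − 622/3,320 = 0.8127.
Q* = √(2DS / (H(1 − d/p))) = √(2 × 161,720 × 875 / (5.43 × 0.8127)).
= √(283,010,000 / 4.4127) ≈ 8008.461.

Q* ≈ 8,008 sub-assemblies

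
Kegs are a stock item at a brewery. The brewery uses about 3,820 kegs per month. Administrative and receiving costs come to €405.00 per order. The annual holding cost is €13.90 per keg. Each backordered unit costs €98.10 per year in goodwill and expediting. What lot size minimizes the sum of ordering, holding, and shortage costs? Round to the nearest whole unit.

Q* ≈ 1,746 kegs

Annual demand D = 3,820 × 12 = 45,840.
With planned backorders, Q* = √(2DS/H) · √((H+B)/B).
√(2DS/H) = √(2 × 45,840 × 405 / 13.9) = 1634.396.
√((H+B)/B) = √((13.9+98.1)/98.1) = 1.0685.
Q* ≈ 1746.353.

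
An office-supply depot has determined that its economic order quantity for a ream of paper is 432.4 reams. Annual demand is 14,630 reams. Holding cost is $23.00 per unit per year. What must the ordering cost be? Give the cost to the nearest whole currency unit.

S ≈ $147

The basic EOQ model gives Q* = √(2DS/H); rearrange for the unknown.
From Q* = √(2DS/H): S = Q*²H / (2D) = 432.4² × 23 / (2 × 14,630) = 146.9687.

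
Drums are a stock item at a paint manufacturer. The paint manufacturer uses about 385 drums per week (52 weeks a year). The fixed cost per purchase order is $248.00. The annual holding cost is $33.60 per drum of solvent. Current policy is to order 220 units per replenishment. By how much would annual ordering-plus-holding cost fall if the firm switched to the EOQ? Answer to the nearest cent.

Extra cost ≈ $7,998.04 per year

Annual demand D = 385 × 52 = 20,020.
EOQ = √(2DS/H) = √(2 × 20,020 × 248 / 33.6) ≈ 543.63.
Cost at Q* = (D/Q*)S + (Q*/2)H = √(2DSH) ≈ $18,265.96.
Cost at Q = 220: (20,020/220)×248 + (220/2)×33.6 = $22,568.00 + $3,696.00 = $26,264.00.
Excess = $26,264.00 − $18,265.96 = $7,998.04.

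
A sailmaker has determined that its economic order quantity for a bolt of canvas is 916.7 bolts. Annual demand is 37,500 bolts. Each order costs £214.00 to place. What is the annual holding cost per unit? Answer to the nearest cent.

The basic EOQ model gives Q* = √(2DS/H); rearrange for the unknown.
From Q* = √(2DS/H): H = 2DS / Q*² = 2 × 37,500 × 214 / 916.7² = 19.0994.

H ≈ £19.10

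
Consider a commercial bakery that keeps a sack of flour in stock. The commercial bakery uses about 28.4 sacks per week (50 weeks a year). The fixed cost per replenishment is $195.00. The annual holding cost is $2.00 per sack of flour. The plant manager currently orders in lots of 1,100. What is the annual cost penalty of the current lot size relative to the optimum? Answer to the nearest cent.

Annual demand D = 28.4 × 50 = 1,420.
EOQ = √(2DS/H) = √(2 × 1,420 × 195 / 2) ≈ 526.21.
Cost at Q* = (D/Q*)S + (Q*/2)H = √(2DSH) ≈ $1,052.43.
Cost at Q = 1,100: (1,420/1,100)×195 + (1,100/2)×2 = $251.73 + $1,100.00 = $1,351.73.
Excess = $1,351.73 − $1,052.43 = $299.30.

Extra cost ≈ $299.30 per year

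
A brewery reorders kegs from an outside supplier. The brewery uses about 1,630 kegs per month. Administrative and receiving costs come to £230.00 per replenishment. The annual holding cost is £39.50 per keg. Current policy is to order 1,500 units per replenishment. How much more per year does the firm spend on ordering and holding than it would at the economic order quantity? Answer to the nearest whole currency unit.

Annual demand D = 1,630 × 12 = 19,560.
EOQ = √(2DS/H) = √(2 × 19,560 × 230 / 39.5) ≈ 477.27.
Cost at Q* = (D/Q*)S + (Q*/2)H = √(2DSH) ≈ £18,852.19.
Cost at Q = 1,500: (19,560/1,500)×230 + (1,500/2)×39.5 = £2,999.20 + £29,625.00 = £32,624.20.
Excess = £32,624.20 − £18,852.19 = £13,772.01.

Extra cost ≈ £13,772 per year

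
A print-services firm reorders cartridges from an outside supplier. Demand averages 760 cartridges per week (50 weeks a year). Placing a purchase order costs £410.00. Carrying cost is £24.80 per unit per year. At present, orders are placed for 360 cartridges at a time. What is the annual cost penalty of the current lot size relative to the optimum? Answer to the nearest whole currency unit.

Annual demand D = 760 × 50 = 38,000.
EOQ = √(2DS/H) = √(2 × 38,000 × 410 / 24.8) ≈ 1120.92.
Cost at Q* = (D/Q*)S + (Q*/2)H = √(2DSH) ≈ £27,798.71.
Cost at Q = 360: (38,000/360)×410 + (360/2)×24.8 = £43,277.78 + £4,464.00 = £47,741.78.
Excess = £47,741.78 − £27,798.71 = £19,943.07.

Extra cost ≈ £19,943 per year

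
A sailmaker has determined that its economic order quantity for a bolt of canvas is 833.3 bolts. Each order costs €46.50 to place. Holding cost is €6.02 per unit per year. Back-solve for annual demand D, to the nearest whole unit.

D ≈ 44,949 bolts per year

Squaring Q* = √(2DS/H) gives Q*² = 2DS/H.
From Q* = √(2DS/H): D = Q*²H / (2S) = 833.3² × 6.02 / (2 × 46.5) = 44948.614.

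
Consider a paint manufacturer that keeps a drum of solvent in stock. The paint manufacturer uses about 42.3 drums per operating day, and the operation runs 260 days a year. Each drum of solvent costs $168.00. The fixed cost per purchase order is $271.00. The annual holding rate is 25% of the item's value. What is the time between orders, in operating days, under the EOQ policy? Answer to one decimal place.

Annual demand D = 42.3 × 260 = 10,998.
Holding cost H = 0.25 × $168.00 = $42.0000 per unit per year.
EOQ = √(2DS/H) = √(2 × 10,998 × 271 / 42) ≈ 376.73.
Cycle time = Q*/D × 260 = 376.73 / 10,998 × 260 ≈ 8.906 days.

T ≈ 8.9 days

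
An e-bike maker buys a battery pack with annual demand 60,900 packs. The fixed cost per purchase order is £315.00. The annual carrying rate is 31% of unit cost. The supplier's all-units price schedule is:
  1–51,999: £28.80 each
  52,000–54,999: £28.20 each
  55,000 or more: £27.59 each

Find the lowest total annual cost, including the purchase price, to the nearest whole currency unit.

TC* ≈ £1,772,428

Holding cost per unit per year at price C is H = 0.31·C.
For each price level, check whether its EOQ is feasible; otherwise the best quantity at that price is the breakpoint.
EOQ at £28.80 = 2073.0 (feasible in tier 1): TC = 60,900×£28.80 + (60,900/2073.0)×315 + (2073.0/2)×0.31×£28.80 = £1,772,427.85.
EOQ at £28.20 = 2094.9 < 52000, so use break Q=52000: TC = 60,900×£28.20 + (60,900/52000.0)×315 + (52000.0/2)×0.31×£28.20 = £1,945,040.91.
EOQ at £27.59 = 2118.0 < 55000, so use break Q=55000: TC = 60,900×£27.59 + (60,900/55000.0)×315 + (55000.0/2)×0.31×£27.59 = £1,915,784.54.
Lowest total cost among the candidates is at Q = 2073.0.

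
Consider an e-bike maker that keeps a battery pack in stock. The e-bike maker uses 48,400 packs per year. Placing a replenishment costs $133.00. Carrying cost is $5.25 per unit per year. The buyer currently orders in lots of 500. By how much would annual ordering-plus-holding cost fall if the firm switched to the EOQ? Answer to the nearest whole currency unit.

EOQ = √(2DS/H) = √(2 × 48,400 × 133 / 5.25) ≈ 1565.97.
Cost at Q* = (D/Q*)S + (Q*/2)H = √(2DSH) ≈ $8,221.35.
Cost at Q = 500: (48,400/500)×133 + (500/2)×5.25 = $12,874.40 + $1,312.50 = $14,186.90.
Excess = $14,186.90 − $8,221.35 = $5,965.55.

Extra cost ≈ $5,966 per year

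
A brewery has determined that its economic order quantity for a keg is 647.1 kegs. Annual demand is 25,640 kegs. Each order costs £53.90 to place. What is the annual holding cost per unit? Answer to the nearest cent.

Squaring Q* = √(2DS/H) gives Q*² = 2DS/H.
From Q* = √(2DS/H): H = 2DS / Q*² = 2 × 25,640 × 53.9 / 647.1² = 6.6008.

H ≈ £6.60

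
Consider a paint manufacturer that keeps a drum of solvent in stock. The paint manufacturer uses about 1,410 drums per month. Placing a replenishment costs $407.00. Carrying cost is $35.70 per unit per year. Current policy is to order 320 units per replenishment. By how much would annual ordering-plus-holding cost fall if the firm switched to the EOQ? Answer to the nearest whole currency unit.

Extra cost ≈ $5,058 per year

Annual demand D = 1,410 × 12 = 16,920.
EOQ = √(2DS/H) = √(2 × 16,920 × 407 / 35.7) ≈ 621.12.
Cost at Q* = (D/Q*)S + (Q*/2)H = √(2DSH) ≈ $22,174.12.
Cost at Q = 320: (16,920/320)×407 + (320/2)×35.7 = $21,520.12 + $5,712.00 = $27,232.12.
Excess = $27,232.12 − $22,174.12 = $5,058.00.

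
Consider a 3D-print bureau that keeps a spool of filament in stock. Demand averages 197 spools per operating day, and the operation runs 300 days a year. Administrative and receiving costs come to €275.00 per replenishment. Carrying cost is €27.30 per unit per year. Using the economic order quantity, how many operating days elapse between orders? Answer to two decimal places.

T ≈ 5.54 days

Annual demand D = 197 × 300 = 59,100.
Q* = √(2DS/H) = √(2 × 59,100 × 275 / 27.3) ≈ 1091.17.
Cycle time = Q*/D × 300 = 1091.17 / 59,100 × 300 ≈ 5.539 days.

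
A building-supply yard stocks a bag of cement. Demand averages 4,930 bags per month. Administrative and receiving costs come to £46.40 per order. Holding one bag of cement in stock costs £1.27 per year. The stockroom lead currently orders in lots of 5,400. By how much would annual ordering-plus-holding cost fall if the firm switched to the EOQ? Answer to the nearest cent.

Extra cost ≈ £1,296.81 per year

Annual demand D = 4,930 × 12 = 59,160.
EOQ = √(2DS/H) = √(2 × 59,160 × 46.4 / 1.27) ≈ 2079.15.
Cost at Q* = (D/Q*)S + (Q*/2)H = √(2DSH) ≈ £2,640.52.
Cost at Q = 5,400: (59,160/5,400)×46.4 + (5,400/2)×1.27 = £508.34 + £3,429.00 = £3,937.34.
Excess = £3,937.34 − £2,640.52 = £1,296.81.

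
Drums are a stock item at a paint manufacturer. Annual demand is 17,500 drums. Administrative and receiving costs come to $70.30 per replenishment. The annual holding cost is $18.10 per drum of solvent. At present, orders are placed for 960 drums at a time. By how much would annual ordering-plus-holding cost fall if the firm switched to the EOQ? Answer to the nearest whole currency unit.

Extra cost ≈ $3,296 per year

EOQ = √(2DS/H) = √(2 × 17,500 × 70.3 / 18.1) ≈ 368.70.
Cost at Q* = (D/Q*)S + (Q*/2)H = √(2DSH) ≈ $6,673.46.
Cost at Q = 960: (17,500/960)×70.3 + (960/2)×18.1 = $1,281.51 + $8,688.00 = $9,969.51.
Excess = $9,969.51 − $6,673.46 = $3,296.05.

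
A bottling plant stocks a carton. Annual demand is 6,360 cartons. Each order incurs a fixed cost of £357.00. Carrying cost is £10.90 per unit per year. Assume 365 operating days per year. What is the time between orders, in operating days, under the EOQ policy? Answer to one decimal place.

T ≈ 37.0 days

Q* = √(2DS/H) = √(2 × 6,360 × 357 / 10.9) ≈ 645.45.
Cycle time = Q*/D × 365 = 645.45 / 6,360 × 365 ≈ 37.042 days.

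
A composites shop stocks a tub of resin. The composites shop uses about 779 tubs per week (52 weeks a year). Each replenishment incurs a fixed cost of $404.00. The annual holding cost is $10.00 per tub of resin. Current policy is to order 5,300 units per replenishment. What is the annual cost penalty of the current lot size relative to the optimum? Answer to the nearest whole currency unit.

Annual demand D = 779 × 52 = 40,508.
EOQ = √(2DS/H) = √(2 × 40,508 × 404 / 10) ≈ 1809.16.
Cost at Q* = (D/Q*)S + (Q*/2)H = √(2DSH) ≈ $18,091.56.
Cost at Q = 5,300: (40,508/5,300)×404 + (5,300/2)×10 = $3,087.78 + $26,500.00 = $29,587.78.
Excess = $29,587.78 − $18,091.56 = $11,496.22.

Extra cost ≈ $11,496 per year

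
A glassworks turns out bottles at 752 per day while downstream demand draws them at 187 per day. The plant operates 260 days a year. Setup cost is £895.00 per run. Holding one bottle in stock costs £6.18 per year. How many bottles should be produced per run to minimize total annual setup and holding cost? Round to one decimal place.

Annual demand D = 187 × 260 = 48,620.
Production build-up factor (1 − d/p) = 1 − 187/752 = 0.7513.
Q* = √(2DS / (H(1 − d/p))) = √(2 × 48,620 × 895 / (6.18 × 0.7513)).
= √(87,029,800 / 4.6432) ≈ 4329.367.

Q* ≈ 4,329.4 bottles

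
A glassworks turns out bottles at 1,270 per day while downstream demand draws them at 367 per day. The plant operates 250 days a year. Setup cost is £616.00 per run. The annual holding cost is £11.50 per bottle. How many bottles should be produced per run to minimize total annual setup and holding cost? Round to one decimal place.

Q* ≈ 3,718.1 bottles

Annual demand D = 367 × 250 = 91,750.
Production build-up factor (1 − d/p) = 1 − 367/1,270 = 0.7110.
Q* = √(2DS / (H(1 − d/p))) = √(2 × 91,750 × 616 / (11.5 × 0.7110)).
= √(113,036,000 / 8.1768) ≈ 3718.069.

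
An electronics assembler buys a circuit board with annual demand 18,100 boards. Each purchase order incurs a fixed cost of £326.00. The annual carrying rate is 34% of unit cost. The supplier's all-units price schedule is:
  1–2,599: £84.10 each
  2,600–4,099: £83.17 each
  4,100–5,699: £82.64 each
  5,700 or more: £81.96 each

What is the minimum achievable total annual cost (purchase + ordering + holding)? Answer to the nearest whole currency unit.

TC* ≈ £1,540,580

Holding cost per unit per year at price C is H = 0.34·C.
Evaluate total cost at each tier's feasible EOQ or, if the EOQ is below the tier, at the tier's minimum quantity.
EOQ at £84.10 = 642.4 (feasible in tier 1): TC = 18,100×£84.10 + (18,100/642.4)×326 + (642.4/2)×0.34×£84.10 = £1,540,579.64.
EOQ at £83.17 = 646.0 < 2600, so use break Q=2600: TC = 18,100×£83.17 + (18,100/2600.0)×326 + (2600.0/2)×0.34×£83.17 = £1,544,407.60.
EOQ at £82.64 = 648.1 < 4100, so use break Q=4100: TC = 18,100×£82.64 + (18,100/4100.0)×326 + (4100.0/2)×0.34×£82.64 = £1,554,823.25.
EOQ at £81.96 = 650.8 < 5700, so use break Q=5700: TC = 18,100×£81.96 + (18,100/5700.0)×326 + (5700.0/2)×0.34×£81.96 = £1,563,930.43.
Lowest total cost among the candidates is at Q = 642.4.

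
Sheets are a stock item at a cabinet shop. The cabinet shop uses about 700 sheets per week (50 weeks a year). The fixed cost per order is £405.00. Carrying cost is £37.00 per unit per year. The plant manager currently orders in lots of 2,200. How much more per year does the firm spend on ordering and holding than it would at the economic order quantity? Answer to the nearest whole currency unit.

Annual demand D = 700 × 50 = 35,000.
EOQ = √(2DS/H) = √(2 × 35,000 × 405 / 37) ≈ 875.34.
Cost at Q* = (D/Q*)S + (Q*/2)H = √(2DSH) ≈ £32,387.50.
Cost at Q = 2,200: (35,000/2,200)×405 + (2,200/2)×37 = £6,443.18 + £40,700.00 = £47,143.18.
Excess = £47,143.18 − £32,387.50 = £14,755.68.

Extra cost ≈ £14,756 per year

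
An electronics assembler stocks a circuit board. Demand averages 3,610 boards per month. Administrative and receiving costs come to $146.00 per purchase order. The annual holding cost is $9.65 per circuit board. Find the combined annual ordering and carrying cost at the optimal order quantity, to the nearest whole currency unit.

Annual demand D = 3,610 × 12 = 43,320.
The optimal lot size = √(2DS/H) = √(2 × 43,320 × 146 / 9.65) ≈ 1144.91.
At Q*, ordering cost (D/Q*)S equals holding cost (Q*/2)H, each = √(DSH/2).
Minimum total = √(2DSH) = √(2 × 43,320 × 146 × 9.65) ≈ 11048.398.

TC* ≈ $11,048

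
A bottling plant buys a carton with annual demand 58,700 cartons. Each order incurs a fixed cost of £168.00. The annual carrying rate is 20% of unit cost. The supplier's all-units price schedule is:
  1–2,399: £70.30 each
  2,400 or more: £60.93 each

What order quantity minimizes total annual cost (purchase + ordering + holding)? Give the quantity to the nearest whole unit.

Holding cost per unit per year at price C is H = 0.20·C.
Evaluate total cost at each tier's feasible EOQ or, if the EOQ is below the tier, at the tier's minimum quantity.
EOQ at £70.30 = 1184.4 (feasible in tier 1): TC = 58,700×£70.30 + (58,700/1184.4)×168 + (1184.4/2)×0.20×£70.30 = £4,143,262.57.
EOQ at £60.93 = 1272.2 < 2400, so use break Q=2400: TC = 58,700×£60.93 + (58,700/2400.0)×168 + (2400.0/2)×0.20×£60.93 = £3,595,323.20.
Lowest total cost is £3,595,323.20 at Q = 2400.0.

Q* ≈ 2,400 cartons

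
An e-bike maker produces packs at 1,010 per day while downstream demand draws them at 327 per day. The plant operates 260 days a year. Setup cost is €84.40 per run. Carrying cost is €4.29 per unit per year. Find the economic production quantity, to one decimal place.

Annual demand D = 327 × 260 = 85,020.
Production build-up factor (1 − d/p) = 1 − 327/1,010 = 0.6762.
Q* = √(2DS / (H(1 − d/p))) = √(2 × 85,020 × 84.4 / (4.29 × 0.6762)).
= √(14,351,376 / 2.9011) ≈ 2224.172.

Q* ≈ 2,224.2 packs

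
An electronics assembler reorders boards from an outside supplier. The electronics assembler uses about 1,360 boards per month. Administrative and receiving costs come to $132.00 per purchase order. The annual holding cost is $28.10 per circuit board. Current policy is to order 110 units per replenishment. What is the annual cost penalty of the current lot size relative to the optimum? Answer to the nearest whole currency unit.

Extra cost ≈ $10,126 per year

Annual demand D = 1,360 × 12 = 16,320.
EOQ = √(2DS/H) = √(2 × 16,320 × 132 / 28.1) ≈ 391.57.
Cost at Q* = (D/Q*)S + (Q*/2)H = √(2DSH) ≈ $11,003.10.
Cost at Q = 110: (16,320/110)×132 + (110/2)×28.1 = $19,584.00 + $1,545.50 = $21,129.50.
Excess = $21,129.50 − $11,003.10 = $10,126.40.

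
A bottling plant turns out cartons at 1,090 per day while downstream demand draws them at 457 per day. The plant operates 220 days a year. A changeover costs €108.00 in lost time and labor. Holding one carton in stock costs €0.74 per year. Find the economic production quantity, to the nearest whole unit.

Annual demand D = 457 × 220 = 100,540.
Production build-up factor (1 − d/p) = 1 − 457/1,090 = 0.5807.
Q* = √(2DS / (H(1 − d/p))) = √(2 × 100,540 × 108 / (0.74 × 0.5807)).
= √(21,716,640 / 0.4297) ≈ 7108.727.

Q* ≈ 7,109 cartons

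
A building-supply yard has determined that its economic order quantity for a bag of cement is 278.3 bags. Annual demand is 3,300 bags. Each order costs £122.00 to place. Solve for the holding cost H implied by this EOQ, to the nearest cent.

The basic EOQ model gives Q* = √(2DS/H); rearrange for the unknown.
From Q* = √(2DS/H): H = 2DS / Q*² = 2 × 3,300 × 122 / 278.3² = 10.3963.

H ≈ £10.40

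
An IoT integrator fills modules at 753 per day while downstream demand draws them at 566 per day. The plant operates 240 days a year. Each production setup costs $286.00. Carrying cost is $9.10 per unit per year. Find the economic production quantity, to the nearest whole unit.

Annual demand D = 566 × 240 = 135,840.
Production build-up factor (1 − d/p) = 1 − 566/753 = 0.2483.
Q* = √(2DS / (H(1 − d/p))) = √(2 × 135,840 × 286 / (9.1 × 0.2483)).
= √(77,700,480 / 2.2599) ≈ 5863.647.

Q* ≈ 5,864 modules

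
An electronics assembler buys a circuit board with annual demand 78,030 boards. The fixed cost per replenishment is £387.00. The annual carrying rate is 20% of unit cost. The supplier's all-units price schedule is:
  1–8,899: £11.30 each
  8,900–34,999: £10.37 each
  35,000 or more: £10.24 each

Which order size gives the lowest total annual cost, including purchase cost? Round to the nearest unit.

Q* ≈ 8,900 boards

Holding cost per unit per year at price C is H = 0.20·C.
Evaluate total cost at each tier's feasible EOQ or, if the EOQ is below the tier, at the tier's minimum quantity.
EOQ at £11.30 = 5169.5 (feasible in tier 1): TC = 78,030×£11.30 + (78,030/5169.5)×387 + (5169.5/2)×0.20×£11.30 = £893,422.03.
EOQ at £10.37 = 5396.3 < 8900, so use break Q=8900: TC = 78,030×£10.37 + (78,030/8900.0)×387 + (8900.0/2)×0.20×£10.37 = £821,793.39.
EOQ at £10.24 = 5430.5 < 35000, so use break Q=35000: TC = 78,030×£10.24 + (78,030/35000.0)×387 + (35000.0/2)×0.20×£10.24 = £835,729.99.
Lowest total cost is £821,793.39 at Q = 8900.0.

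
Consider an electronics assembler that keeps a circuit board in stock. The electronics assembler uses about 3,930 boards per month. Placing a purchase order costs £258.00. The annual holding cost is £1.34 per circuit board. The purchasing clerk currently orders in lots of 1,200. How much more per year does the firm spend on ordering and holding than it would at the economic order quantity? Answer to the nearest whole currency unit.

Extra cost ≈ £5,233 per year

Annual demand D = 3,930 × 12 = 47,160.
EOQ = √(2DS/H) = √(2 × 47,160 × 258 / 1.34) ≈ 4261.47.
Cost at Q* = (D/Q*)S + (Q*/2)H = √(2DSH) ≈ £5,710.37.
Cost at Q = 1,200: (47,160/1,200)×258 + (1,200/2)×1.34 = £10,139.40 + £804.00 = £10,943.40.
Excess = £10,943.40 − £5,710.37 = £5,233.03.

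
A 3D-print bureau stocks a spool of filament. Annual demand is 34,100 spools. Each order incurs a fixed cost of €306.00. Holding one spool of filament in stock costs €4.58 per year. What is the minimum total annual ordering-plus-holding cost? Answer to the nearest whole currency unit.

TC* ≈ €9,777

The optimal lot size = √(2DS/H) = √(2 × 34,100 × 306 / 4.58) ≈ 2134.62.
At Q*, ordering cost (D/Q*)S equals holding cost (Q*/2)H, each = √(DSH/2).
Minimum total = √(2DSH) = √(2 × 34,100 × 306 × 4.58) ≈ 9776.550.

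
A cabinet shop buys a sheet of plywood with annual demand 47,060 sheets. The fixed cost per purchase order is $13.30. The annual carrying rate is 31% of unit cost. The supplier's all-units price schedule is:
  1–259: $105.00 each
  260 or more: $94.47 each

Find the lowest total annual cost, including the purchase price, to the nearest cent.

Holding cost per unit per year at price C is H = 0.31·C.
For each price level, check whether its EOQ is feasible; otherwise the best quantity at that price is the breakpoint.
EOQ at $105.00 = 196.1 (feasible in tier 1): TC = 47,060×$105.00 + (47,060/196.1)×13.3 + (196.1/2)×0.31×$105.00 = $4,947,683.26.
EOQ at $94.47 = 206.7 < 260, so use break Q=260: TC = 47,060×$94.47 + (47,060/260.0)×13.3 + (260.0/2)×0.31×$94.47 = $4,451,972.64.
Lowest total cost among the candidates is at Q = 260.0.

TC* ≈ $4,451,972.64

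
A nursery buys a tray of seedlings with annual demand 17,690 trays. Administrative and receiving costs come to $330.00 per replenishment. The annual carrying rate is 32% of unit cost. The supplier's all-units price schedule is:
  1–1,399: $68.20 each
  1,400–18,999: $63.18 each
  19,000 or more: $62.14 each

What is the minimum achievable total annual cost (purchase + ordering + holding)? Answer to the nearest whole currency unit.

TC* ≈ $1,135,976

Holding cost per unit per year at price C is H = 0.32·C.
Evaluate total cost at each tier's feasible EOQ or, if the EOQ is below the tier, at the tier's minimum quantity.
EOQ at $68.20 = 731.4 (feasible in tier 1): TC = 17,690×$68.20 + (17,690/731.4)×330 + (731.4/2)×0.32×$68.20 = $1,222,420.58.
EOQ at $63.18 = 759.9 < 1400, so use break Q=1400: TC = 17,690×$63.18 + (17,690/1400.0)×330 + (1400.0/2)×0.32×$63.18 = $1,135,976.31.
EOQ at $62.14 = 766.3 < 19000, so use break Q=19000: TC = 17,690×$62.14 + (17,690/19000.0)×330 + (19000.0/2)×0.32×$62.14 = $1,288,469.45.
Lowest total cost among the candidates is at Q = 1400.0.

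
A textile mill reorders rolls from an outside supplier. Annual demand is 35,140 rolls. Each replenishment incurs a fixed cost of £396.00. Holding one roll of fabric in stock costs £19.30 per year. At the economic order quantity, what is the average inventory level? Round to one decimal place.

Q* = √(2DS/H) = √(2 × 35,140 × 396 / 19.3) ≈ 1200.84.
Average inventory = Q*/2 ≈ 1200.84 / 2 = 600.420.

Average inventory ≈ 600.4 rolls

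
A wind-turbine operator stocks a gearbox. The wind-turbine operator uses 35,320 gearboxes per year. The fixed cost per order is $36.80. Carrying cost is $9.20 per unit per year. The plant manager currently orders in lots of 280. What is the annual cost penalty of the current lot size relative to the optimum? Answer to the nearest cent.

Extra cost ≈ $1,039.67 per year

EOQ = √(2DS/H) = √(2 × 35,320 × 36.8 / 9.2) ≈ 531.56.
Cost at Q* = (D/Q*)S + (Q*/2)H = √(2DSH) ≈ $4,890.39.
Cost at Q = 280: (35,320/280)×36.8 + (280/2)×9.2 = $4,642.06 + $1,288.00 = $5,930.06.
Excess = $5,930.06 − $4,890.39 = $1,039.67.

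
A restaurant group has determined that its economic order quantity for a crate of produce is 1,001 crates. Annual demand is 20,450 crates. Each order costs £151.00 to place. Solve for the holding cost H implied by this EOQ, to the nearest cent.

H ≈ £6.16

Invert the EOQ relation Q*² = 2DS/H.
From Q* = √(2DS/H): H = 2DS / Q*² = 2 × 20,450 × 151 / 1,001² = 6.1636.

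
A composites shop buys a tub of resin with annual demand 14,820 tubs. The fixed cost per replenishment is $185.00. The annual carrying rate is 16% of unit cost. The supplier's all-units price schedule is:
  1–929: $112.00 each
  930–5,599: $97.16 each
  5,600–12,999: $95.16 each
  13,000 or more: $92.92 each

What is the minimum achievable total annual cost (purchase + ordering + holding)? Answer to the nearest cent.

TC* ≈ $1,450,087.97

Holding cost per unit per year at price C is H = 0.16·C.
Candidates are each tier's EOQ (if it falls in that tier) and each price-break quantity.
EOQ at $112.00 = 553.2 (feasible in tier 1): TC = 14,820×$112.00 + (14,820/553.2)×185 + (553.2/2)×0.16×$112.00 = $1,669,752.75.
EOQ at $97.16 = 593.9 < 930, so use break Q=930: TC = 14,820×$97.16 + (14,820/930.0)×185 + (930.0/2)×0.16×$97.16 = $1,450,087.97.
EOQ at $95.16 = 600.1 < 5600, so use break Q=5600: TC = 14,820×$95.16 + (14,820/5600.0)×185 + (5600.0/2)×0.16×$95.16 = $1,453,392.47.
EOQ at $92.92 = 607.3 < 13000, so use break Q=13000: TC = 14,820×$92.92 + (14,820/13000.0)×185 + (13000.0/2)×0.16×$92.92 = $1,473,922.10.
Lowest total cost among the candidates is at Q = 930.0.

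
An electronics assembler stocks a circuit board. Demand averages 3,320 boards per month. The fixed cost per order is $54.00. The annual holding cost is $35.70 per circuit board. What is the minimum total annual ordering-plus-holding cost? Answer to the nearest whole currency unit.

TC* ≈ $12,394

Annual demand D = 3,320 × 12 = 39,840.
Q* = √(2DS/H) = √(2 × 39,840 × 54 / 35.7) ≈ 347.17.
At Q*, ordering cost (D/Q*)S equals holding cost (Q*/2)H, each = √(DSH/2).
Minimum total = √(2DSH) = √(2 × 39,840 × 54 × 35.7) ≈ 12393.833.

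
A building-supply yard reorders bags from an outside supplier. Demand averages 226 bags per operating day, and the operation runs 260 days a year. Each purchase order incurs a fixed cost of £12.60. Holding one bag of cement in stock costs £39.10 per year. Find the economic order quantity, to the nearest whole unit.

Annual demand D = 226 × 260 = 58,760.
EOQ = √(2DS / H) = √(2 × 58,760 × 12.6 / 39.1).
= √(1,480,752 / 39.1) = √37,870.8951 ≈ 194.604.

Q* ≈ 195 bags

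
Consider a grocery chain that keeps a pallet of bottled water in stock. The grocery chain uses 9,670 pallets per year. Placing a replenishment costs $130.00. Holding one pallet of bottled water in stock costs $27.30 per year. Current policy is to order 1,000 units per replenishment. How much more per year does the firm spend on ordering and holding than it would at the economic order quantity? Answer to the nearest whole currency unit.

EOQ = √(2DS/H) = √(2 × 9,670 × 130 / 27.3) ≈ 303.47.
Cost at Q* = (D/Q*)S + (Q*/2)H = √(2DSH) ≈ $8,284.78.
Cost at Q = 1,000: (9,670/1,000)×130 + (1,000/2)×27.3 = $1,257.10 + $13,650.00 = $14,907.10.
Excess = $14,907.10 − $8,284.78 = $6,622.32.

Extra cost ≈ $6,622 per year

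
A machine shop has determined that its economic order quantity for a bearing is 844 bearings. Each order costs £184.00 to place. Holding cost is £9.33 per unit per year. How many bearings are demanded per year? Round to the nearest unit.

D ≈ 18,060 bearings per year

Invert the EOQ relation Q*² = 2DS/H.
From Q* = √(2DS/H): D = Q*²H / (2S) = 844² × 9.33 / (2 × 184) = 18060.040.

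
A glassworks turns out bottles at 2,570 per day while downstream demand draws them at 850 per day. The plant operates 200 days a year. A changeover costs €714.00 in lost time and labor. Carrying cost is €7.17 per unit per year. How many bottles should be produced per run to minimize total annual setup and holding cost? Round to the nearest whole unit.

Q* ≈ 7,113 bottles

Annual demand D = 850 × 200 = 170,000.
Production build-up factor (1 − d/p) = 1 − 850/2,570 = 0.6693.
Q* = √(2DS / (H(1 − d/p))) = √(2 × 170,000 × 714 / (7.17 × 0.6693)).
= √(242,760,000 / 4.7986) ≈ 7112.648.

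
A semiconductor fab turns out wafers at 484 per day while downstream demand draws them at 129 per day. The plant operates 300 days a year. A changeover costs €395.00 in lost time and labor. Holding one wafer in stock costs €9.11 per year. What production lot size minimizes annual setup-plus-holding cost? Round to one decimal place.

Q* ≈ 2,139.0 wafers

Annual demand D = 129 × 300 = 38,700.
Production build-up factor (1 − d/p) = 1 − 129/484 = 0.7335.
Q* = √(2DS / (H(1 − d/p))) = √(2 × 38,700 × 395 / (9.11 × 0.7335)).
= √(30,573,000 / 6.6819) ≈ 2139.037.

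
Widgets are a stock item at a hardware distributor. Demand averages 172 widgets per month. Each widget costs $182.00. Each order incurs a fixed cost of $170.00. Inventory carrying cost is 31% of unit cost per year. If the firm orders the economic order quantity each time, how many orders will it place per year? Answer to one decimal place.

N ≈ 18.5 orders per year

Annual demand D = 172 × 12 = 2,064.
Holding cost H = 0.31 × $182.00 = $56.4200 per unit per year.
EOQ = √(2DS/H) = √(2 × 2,064 × 170 / 56.42) ≈ 111.53.
Orders per year = D / Q* = 2,064 / 111.53 ≈ 18.507.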